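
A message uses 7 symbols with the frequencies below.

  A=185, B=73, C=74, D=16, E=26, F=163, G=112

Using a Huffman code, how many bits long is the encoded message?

1641

Build the Huffman tree bottom-up:
D(16) + E(26) → 42
42 + B(73) → 115
C(74) + G(112) → 186
115 + F(163) → 278
A(185) + 186 → 371
278 + 371 → 649
Each symbol's bit-cost is frequency × depth; summing gives 1641 bits (equivalently 42 + 115 + 186 + 278 + 371 + 649).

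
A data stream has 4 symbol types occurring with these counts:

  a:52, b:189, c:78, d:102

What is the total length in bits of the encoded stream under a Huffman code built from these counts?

Merge the two smallest weights repeatedly:
combine a(52), c(78) → 130
combine d(102), 130 → 232
combine b(189), 232 → 421
The encoded length is the sum of every internal node's weight: 130 + 232 + 421 = 783 bits.

783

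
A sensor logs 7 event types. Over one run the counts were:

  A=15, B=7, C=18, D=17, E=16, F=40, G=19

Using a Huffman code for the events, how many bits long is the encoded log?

356

Merge the two smallest weights repeatedly:
merge B(7) and A(15): 22
merge E(16) and D(17): 33
merge C(18) and G(19): 37
merge 22 and 33: 55
merge 37 and F(40): 77
merge 55 and 77: 132
Total encoded bits = sum of merged weights = 22 + 33 + 37 + 55 + 77 + 132 = 356.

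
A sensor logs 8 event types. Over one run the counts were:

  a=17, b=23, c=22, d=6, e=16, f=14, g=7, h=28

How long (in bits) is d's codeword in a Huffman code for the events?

Huffman merges, smallest pair first:
merge d(6) and g(7): 13
merge 13 and f(14): 27
merge e(16) and a(17): 33
merge c(22) and b(23): 45
merge 27 and h(28): 55
merge 33 and 45: 78
merge 55 and 78: 133
The subtree containing d is merged 4 times, so code length = 4.

4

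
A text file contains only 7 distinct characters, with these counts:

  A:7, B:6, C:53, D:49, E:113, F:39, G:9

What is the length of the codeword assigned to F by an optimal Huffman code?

Build the tree from the bottom:
merge B(6) and A(7): 13
merge G(9) and 13: 22
merge 22 and F(39): 61
merge D(49) and C(53): 102
merge 61 and 102: 163
merge E(113) and 163: 276
F sits 3 levels below the root, so its codeword is 3 bits.

3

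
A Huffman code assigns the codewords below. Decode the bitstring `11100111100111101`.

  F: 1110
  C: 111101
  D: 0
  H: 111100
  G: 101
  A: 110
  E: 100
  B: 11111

FDHC

Read left to right; each codeword is recognised as soon as it completes (prefix code):
  1110→F | 0→D | 111100→H | 111101→C
Decoded message: FDHC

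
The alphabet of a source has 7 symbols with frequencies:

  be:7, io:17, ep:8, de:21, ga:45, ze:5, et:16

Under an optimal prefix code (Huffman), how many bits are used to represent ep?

4

Repeatedly merge the two smallest:
ze(5) + be(7) → 12
ep(8) + 12 → 20
et(16) + io(17) → 33
20 + de(21) → 41
33 + 41 → 74
ga(45) + 74 → 119
ep's leaf is at depth 4, giving a 4-bit codeword.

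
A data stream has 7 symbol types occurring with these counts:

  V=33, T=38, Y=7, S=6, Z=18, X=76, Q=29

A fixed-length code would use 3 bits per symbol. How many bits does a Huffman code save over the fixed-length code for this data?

108

Fixed-length: 3 bits × 207 symbols = 621 bits.
Huffman merges:
S(6) + Y(7) → 13
13 + Z(18) → 31
Q(29) + 31 → 60
V(33) + T(38) → 71
60 + 71 → 131
X(76) + 131 → 207
Huffman total = 13 + 31 + 60 + 71 + 131 + 207 = 513 bits.
Saving = 621 − 513 = 108 bits.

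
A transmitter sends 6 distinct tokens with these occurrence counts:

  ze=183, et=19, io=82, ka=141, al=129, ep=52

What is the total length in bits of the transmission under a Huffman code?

Greedily combine the two least-frequent nodes:
merge et(19) and ep(52): 71
merge 71 and io(82): 153
merge al(129) and ka(141): 270
merge 153 and ze(183): 336
merge 270 and 336: 606
The encoded length is the sum of every internal node's weight: 71 + 153 + 270 + 336 + 606 = 1436 bits.

1436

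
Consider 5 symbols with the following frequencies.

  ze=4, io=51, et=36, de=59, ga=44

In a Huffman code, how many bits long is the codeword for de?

Build the tree from the bottom:
ze(4) + et(36) → 40
40 + ga(44) → 84
io(51) + de(59) → 110
84 + 110 → 194
The subtree containing de is merged 2 times, so code length = 2.

2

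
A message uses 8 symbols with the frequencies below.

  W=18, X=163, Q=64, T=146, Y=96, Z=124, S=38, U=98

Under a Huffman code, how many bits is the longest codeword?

5

Merge the two lowest-weight nodes at each step:
merge W(18) and S(38): 56
merge 56 and Q(64): 120
merge Y(96) and U(98): 194
merge 120 and Z(124): 244
merge T(146) and X(163): 309
merge 194 and 244: 438
merge 309 and 438: 747
The first pair merged (W, S) ends up deepest, at depth 5.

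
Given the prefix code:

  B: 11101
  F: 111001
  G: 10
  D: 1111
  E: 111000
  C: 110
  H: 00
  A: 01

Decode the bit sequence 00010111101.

HAAB

Read left to right; each codeword is recognised as soon as it completes (prefix code):
  00→H | 01→A | 01→A | 11101→B
Decoded message: HAAB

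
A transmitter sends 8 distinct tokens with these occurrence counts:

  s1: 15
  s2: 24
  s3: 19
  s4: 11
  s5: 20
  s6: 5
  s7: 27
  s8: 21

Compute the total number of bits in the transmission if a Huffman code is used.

Greedily combine the two least-frequent nodes:
merge s6(5) and s4(11): 16
merge s1(15) and 16: 31
merge s3(19) and s5(20): 39
merge s8(21) and s2(24): 45
merge s7(27) and 31: 58
merge 39 and 45: 84
merge 58 and 84: 142
Total encoded bits = sum of merged weights = 16 + 31 + 39 + 45 + 58 + 84 + 142 = 415.

415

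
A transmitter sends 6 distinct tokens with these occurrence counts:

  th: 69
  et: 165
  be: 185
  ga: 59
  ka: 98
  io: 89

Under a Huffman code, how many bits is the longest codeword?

3

Merge the two lowest-weight nodes at each step:
combine ga(59), th(69) → 128
combine io(89), ka(98) → 187
combine 128, et(165) → 293
combine be(185), 187 → 372
combine 293, 372 → 665
Maximum depth reached is 3.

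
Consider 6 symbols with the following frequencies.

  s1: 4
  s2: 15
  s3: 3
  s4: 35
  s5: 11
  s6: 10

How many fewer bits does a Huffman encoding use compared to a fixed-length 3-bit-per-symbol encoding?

63

Fixed-length: 3 bits × 78 symbols = 234 bits.
Huffman merges:
s3(3) + s1(4) → 7
7 + s6(10) → 17
s5(11) + s2(15) → 26
17 + 26 → 43
s4(35) + 43 → 78
Huffman total = 7 + 17 + 26 + 43 + 78 = 171 bits.
Saving = 234 − 171 = 63 bits.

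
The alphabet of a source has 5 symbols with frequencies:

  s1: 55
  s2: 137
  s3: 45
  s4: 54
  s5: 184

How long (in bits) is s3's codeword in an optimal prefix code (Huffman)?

Repeatedly merge the two smallest:
s3(45) + s4(54) → 99
s1(55) + 99 → 154
s2(137) + 154 → 291
s5(184) + 291 → 475
The subtree containing s3 is merged 4 times, so code length = 4.

4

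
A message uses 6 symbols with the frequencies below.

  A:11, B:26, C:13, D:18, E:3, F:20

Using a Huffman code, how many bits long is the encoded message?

223

Merge the two smallest weights repeatedly:
combine E(3), A(11) → 14
combine C(13), 14 → 27
combine D(18), F(20) → 38
combine B(26), 27 → 53
combine 38, 53 → 91
Total encoded bits = sum of merged weights = 14 + 27 + 38 + 53 + 91 = 223.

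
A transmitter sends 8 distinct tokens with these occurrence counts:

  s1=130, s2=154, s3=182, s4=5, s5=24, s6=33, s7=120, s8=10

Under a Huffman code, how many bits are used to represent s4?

6

Repeatedly merge the two smallest:
s4(5) + s8(10) → 15
15 + s5(24) → 39
s6(33) + 39 → 72
72 + s7(120) → 192
s1(130) + s2(154) → 284
s3(182) + 192 → 374
284 + 374 → 658
s4's leaf is at depth 6, giving a 6-bit codeword.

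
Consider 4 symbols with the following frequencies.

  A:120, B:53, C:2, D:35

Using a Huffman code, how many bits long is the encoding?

337

Greedily combine the two least-frequent nodes:
C(2) + D(35) → 37
37 + B(53) → 90
90 + A(120) → 210
Total encoded bits = sum of merged weights = 37 + 90 + 210 = 337.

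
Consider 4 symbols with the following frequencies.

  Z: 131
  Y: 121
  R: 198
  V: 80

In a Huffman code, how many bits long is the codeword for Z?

Repeatedly merge the two smallest:
merge V(80) and Y(121): 201
merge Z(131) and R(198): 329
merge 201 and 329: 530
Z's leaf is at depth 2, giving a 2-bit codeword.

2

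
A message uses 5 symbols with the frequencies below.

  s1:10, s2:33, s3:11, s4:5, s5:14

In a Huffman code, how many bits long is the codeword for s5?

3

Build the tree from the bottom:
merge s4(5) and s1(10): 15
merge s3(11) and s5(14): 25
merge 15 and 25: 40
merge s2(33) and 40: 73
The subtree containing s5 is merged 3 times, so code length = 3.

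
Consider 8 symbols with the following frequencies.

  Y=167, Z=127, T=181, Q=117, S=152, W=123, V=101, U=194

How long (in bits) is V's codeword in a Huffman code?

Build the tree from the bottom:
combine V(101), Q(117) → 218
combine W(123), Z(127) → 250
combine S(152), Y(167) → 319
combine T(181), U(194) → 375
combine 218, 250 → 468
combine 319, 375 → 694
combine 468, 694 → 1162
V sits 3 levels below the root, so its codeword is 3 bits.

3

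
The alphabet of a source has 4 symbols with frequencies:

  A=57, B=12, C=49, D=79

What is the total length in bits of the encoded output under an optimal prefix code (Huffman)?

376

Greedily combine the two least-frequent nodes:
B(12) + C(49) → 61
A(57) + 61 → 118
D(79) + 118 → 197
Total encoded bits = sum of merged weights = 61 + 118 + 197 = 376.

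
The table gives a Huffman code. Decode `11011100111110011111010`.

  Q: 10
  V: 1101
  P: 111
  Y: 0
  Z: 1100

VZPZPVY

Read left to right; each codeword is recognised as soon as it completes (prefix code):
  1101→V | 1100→Z | 111→P | 1100→Z | 111→P | 1101→V | 0→Y
Decoded message: VZPZPVY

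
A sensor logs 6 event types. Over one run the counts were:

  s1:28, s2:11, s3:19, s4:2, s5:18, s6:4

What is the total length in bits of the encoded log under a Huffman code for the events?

187

Greedily combine the two least-frequent nodes:
combine s4(2), s6(4) → 6
combine 6, s2(11) → 17
combine 17, s5(18) → 35
combine s3(19), s1(28) → 47
combine 35, 47 → 82
Each symbol's bit-cost is frequency × depth; summing gives 187 bits (equivalently 6 + 17 + 35 + 47 + 82).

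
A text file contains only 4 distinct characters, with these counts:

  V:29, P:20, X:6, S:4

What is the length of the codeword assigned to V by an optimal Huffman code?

Huffman merges, smallest pair first:
merge S(4) and X(6): 10
merge 10 and P(20): 30
merge V(29) and 30: 59
V is merged only at the final step, so code length = 1.

1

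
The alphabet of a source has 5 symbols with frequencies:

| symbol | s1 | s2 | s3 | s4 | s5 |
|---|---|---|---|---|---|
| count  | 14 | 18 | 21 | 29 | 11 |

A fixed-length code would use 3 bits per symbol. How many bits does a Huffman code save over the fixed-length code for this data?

68

Fixed-length: 3 bits × 93 symbols = 279 bits.
Huffman merges:
s5(11) + s1(14) → 25
s2(18) + s3(21) → 39
25 + s4(29) → 54
39 + 54 → 93
Huffman total = 25 + 39 + 54 + 93 = 211 bits.
Saving = 279 − 211 = 68 bits.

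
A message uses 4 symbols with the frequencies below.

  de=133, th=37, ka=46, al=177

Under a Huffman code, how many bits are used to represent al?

1

Huffman merges, smallest pair first:
combine th(37), ka(46) → 83
combine 83, de(133) → 216
combine al(177), 216 → 393
al is a child of the root — depth 1, so its codeword is a single bit.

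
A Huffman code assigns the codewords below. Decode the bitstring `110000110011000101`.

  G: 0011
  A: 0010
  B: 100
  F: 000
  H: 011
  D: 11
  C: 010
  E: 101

DFHGFE

Read left to right; each codeword is recognised as soon as it completes (prefix code):
  11→D | 000→F | 011→H | 0011→G | 000→F | 101→E
Decoded message: DFHGFE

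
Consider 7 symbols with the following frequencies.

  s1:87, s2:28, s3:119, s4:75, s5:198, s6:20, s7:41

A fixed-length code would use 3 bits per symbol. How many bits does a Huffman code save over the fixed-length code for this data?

269

Fixed-length: 3 bits × 568 symbols = 1704 bits.
Huffman merges:
merge s6(20) and s2(28): 48
merge s7(41) and 48: 89
merge s4(75) and s1(87): 162
merge 89 and s3(119): 208
merge 162 and s5(198): 360
merge 208 and 360: 568
Huffman total = 48 + 89 + 162 + 208 + 360 + 568 = 1435 bits.
Saving = 1704 − 1435 = 269 bits.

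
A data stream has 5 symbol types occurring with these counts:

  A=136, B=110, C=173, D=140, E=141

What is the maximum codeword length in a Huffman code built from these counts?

Merge the two lowest-weight nodes at each step:
B(110) + A(136) → 246
D(140) + E(141) → 281
C(173) + 246 → 419
281 + 419 → 700
Maximum depth reached is 3.

3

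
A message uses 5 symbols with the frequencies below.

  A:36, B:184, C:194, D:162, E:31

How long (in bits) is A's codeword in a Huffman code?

3

Repeatedly merge the two smallest:
merge E(31) and A(36): 67
merge 67 and D(162): 229
merge B(184) and C(194): 378
merge 229 and 378: 607
A's leaf is at depth 3, giving a 3-bit codeword.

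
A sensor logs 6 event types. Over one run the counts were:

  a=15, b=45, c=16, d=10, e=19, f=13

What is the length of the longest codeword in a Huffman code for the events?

Merge the two lowest-weight nodes at each step:
merge d(10) and f(13): 23
merge a(15) and c(16): 31
merge e(19) and 23: 42
merge 31 and 42: 73
merge b(45) and 73: 118
The rarest symbols sit at the bottom; the longest codeword is 4 bits.

4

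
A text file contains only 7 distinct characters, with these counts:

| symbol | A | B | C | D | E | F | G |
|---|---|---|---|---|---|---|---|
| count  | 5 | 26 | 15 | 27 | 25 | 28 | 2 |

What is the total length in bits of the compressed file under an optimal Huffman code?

Greedily combine the two least-frequent nodes:
merge G(2) and A(5): 7
merge 7 and C(15): 22
merge 22 and E(25): 47
merge B(26) and D(27): 53
merge F(28) and 47: 75
merge 53 and 75: 128
The encoded length is the sum of every internal node's weight: 7 + 22 + 47 + 53 + 75 + 128 = 332 bits.

332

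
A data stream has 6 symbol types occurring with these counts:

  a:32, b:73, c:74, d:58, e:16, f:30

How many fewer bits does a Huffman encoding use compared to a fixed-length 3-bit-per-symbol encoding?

159

Fixed-length: 3 bits × 283 symbols = 849 bits.
Huffman merges:
e(16) + f(30) → 46
a(32) + 46 → 78
d(58) + b(73) → 131
c(74) + 78 → 152
131 + 152 → 283
Huffman total = 46 + 78 + 131 + 152 + 283 = 690 bits.
Saving = 849 − 690 = 159 bits.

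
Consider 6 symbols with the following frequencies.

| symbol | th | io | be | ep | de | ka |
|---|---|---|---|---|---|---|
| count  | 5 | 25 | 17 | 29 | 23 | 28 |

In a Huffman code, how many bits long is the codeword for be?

Huffman merges, smallest pair first:
th(5) + be(17) → 22
22 + de(23) → 45
io(25) + ka(28) → 53
ep(29) + 45 → 74
53 + 74 → 127
be's leaf is at depth 4, giving a 4-bit codeword.

4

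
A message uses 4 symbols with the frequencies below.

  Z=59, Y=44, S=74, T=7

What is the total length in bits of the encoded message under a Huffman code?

345

Build the Huffman tree bottom-up:
combine T(7), Y(44) → 51
combine 51, Z(59) → 110
combine S(74), 110 → 184
The encoded length is the sum of every internal node's weight: 51 + 110 + 184 = 345 bits.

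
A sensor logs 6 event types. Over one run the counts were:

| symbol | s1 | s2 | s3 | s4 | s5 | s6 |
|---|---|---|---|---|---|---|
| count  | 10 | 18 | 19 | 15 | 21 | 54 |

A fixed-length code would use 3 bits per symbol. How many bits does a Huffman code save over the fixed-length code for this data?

Fixed-length: 3 bits × 137 symbols = 411 bits.
Huffman merges:
merge s1(10) and s4(15): 25
merge s2(18) and s3(19): 37
merge s5(21) and 25: 46
merge 37 and 46: 83
merge s6(54) and 83: 137
Huffman total = 25 + 37 + 46 + 83 + 137 = 328 bits.
Saving = 411 − 328 = 83 bits.

83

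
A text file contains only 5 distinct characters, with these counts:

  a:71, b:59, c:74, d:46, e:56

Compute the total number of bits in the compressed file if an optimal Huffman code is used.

714

Build the Huffman tree bottom-up:
d(46) + e(56) → 102
b(59) + a(71) → 130
c(74) + 102 → 176
130 + 176 → 306
Total encoded bits = sum of merged weights = 102 + 130 + 176 + 306 = 714.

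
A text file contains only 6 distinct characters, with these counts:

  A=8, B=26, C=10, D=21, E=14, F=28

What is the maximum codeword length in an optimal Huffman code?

4

Merge the two lowest-weight nodes at each step:
merge A(8) and C(10): 18
merge E(14) and 18: 32
merge D(21) and B(26): 47
merge F(28) and 32: 60
merge 47 and 60: 107
The rarest symbols sit at the bottom; the longest codeword is 4 bits.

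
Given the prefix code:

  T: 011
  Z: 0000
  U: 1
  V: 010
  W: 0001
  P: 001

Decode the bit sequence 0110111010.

TTUV

Read left to right; each codeword is recognised as soon as it completes (prefix code):
  011→T | 011→T | 1→U | 010→V
Decoded message: TTUV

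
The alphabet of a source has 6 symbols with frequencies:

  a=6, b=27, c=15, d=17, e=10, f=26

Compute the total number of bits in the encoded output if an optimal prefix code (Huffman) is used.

Merge the two smallest weights repeatedly:
merge a(6) and e(10): 16
merge c(15) and 16: 31
merge d(17) and f(26): 43
merge b(27) and 31: 58
merge 43 and 58: 101
Total encoded bits = sum of merged weights = 16 + 31 + 43 + 58 + 101 = 249.

249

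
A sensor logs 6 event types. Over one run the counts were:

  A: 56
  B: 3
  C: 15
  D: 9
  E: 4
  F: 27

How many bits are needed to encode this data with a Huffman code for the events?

Build the Huffman tree bottom-up:
B(3) + E(4) → 7
7 + D(9) → 16
C(15) + 16 → 31
F(27) + 31 → 58
A(56) + 58 → 114
Each symbol's bit-cost is frequency × depth; summing gives 226 bits (equivalently 7 + 16 + 31 + 58 + 114).

226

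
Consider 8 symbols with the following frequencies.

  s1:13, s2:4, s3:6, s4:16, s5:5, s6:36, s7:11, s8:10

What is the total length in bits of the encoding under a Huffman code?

Greedily combine the two least-frequent nodes:
merge s2(4) and s5(5): 9
merge s3(6) and 9: 15
merge s8(10) and s7(11): 21
merge s1(13) and 15: 28
merge s4(16) and 21: 37
merge 28 and s6(36): 64
merge 37 and 64: 101
Each symbol's bit-cost is frequency × depth; summing gives 275 bits (equivalently 9 + 15 + 21 + 28 + 37 + 64 + 101).

275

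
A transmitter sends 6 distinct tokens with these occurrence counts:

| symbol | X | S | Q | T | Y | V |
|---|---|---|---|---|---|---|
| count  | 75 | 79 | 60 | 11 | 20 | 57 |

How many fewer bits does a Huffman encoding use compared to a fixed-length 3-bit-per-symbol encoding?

Fixed-length: 3 bits × 302 symbols = 906 bits.
Huffman merges:
merge T(11) and Y(20): 31
merge 31 and V(57): 88
merge Q(60) and X(75): 135
merge S(79) and 88: 167
merge 135 and 167: 302
Huffman total = 31 + 88 + 135 + 167 + 302 = 723 bits.
Saving = 906 − 723 = 183 bits.

183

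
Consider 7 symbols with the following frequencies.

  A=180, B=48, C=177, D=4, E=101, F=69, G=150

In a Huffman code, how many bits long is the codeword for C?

Build the tree from the bottom:
merge D(4) and B(48): 52
merge 52 and F(69): 121
merge E(101) and 121: 222
merge G(150) and C(177): 327
merge A(180) and 222: 402
merge 327 and 402: 729
C sits 2 levels below the root, so its codeword is 2 bits.

2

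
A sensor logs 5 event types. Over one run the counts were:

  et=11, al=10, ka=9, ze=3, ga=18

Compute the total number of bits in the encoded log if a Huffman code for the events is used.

Build the Huffman tree bottom-up:
merge ze(3) and ka(9): 12
merge al(10) and et(11): 21
merge 12 and ga(18): 30
merge 21 and 30: 51
Total encoded bits = sum of merged weights = 12 + 21 + 30 + 51 = 114.

114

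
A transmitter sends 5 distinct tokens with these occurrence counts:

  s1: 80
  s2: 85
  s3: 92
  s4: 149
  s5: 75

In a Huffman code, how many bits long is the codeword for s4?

2

Repeatedly merge the two smallest:
s5(75) + s1(80) → 155
s2(85) + s3(92) → 177
s4(149) + 155 → 304
177 + 304 → 481
s4 sits 2 levels below the root, so its codeword is 2 bits.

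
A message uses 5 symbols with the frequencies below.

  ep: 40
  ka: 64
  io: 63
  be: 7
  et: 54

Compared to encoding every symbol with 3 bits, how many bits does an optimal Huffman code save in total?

181

Fixed-length: 3 bits × 228 symbols = 684 bits.
Huffman merges:
combine be(7), ep(40) → 47
combine 47, et(54) → 101
combine io(63), ka(64) → 127
combine 101, 127 → 228
Huffman total = 47 + 101 + 127 + 228 = 503 bits.
Saving = 684 − 503 = 181 bits.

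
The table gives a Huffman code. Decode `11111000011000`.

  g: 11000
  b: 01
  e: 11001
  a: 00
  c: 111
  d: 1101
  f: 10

cgbfa

Read left to right; each codeword is recognised as soon as it completes (prefix code):
  111→c | 11000→g | 01→b | 10→f | 00→a
Decoded message: cgbfa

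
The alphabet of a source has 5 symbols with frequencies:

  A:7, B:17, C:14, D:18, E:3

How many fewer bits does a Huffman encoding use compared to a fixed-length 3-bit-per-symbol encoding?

49

Fixed-length: 3 bits × 59 symbols = 177 bits.
Huffman merges:
combine E(3), A(7) → 10
combine 10, C(14) → 24
combine B(17), D(18) → 35
combine 24, 35 → 59
Huffman total = 10 + 24 + 35 + 59 = 128 bits.
Saving = 177 − 128 = 49 bits.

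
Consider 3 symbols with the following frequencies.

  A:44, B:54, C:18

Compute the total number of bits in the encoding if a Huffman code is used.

Build the Huffman tree bottom-up:
merge C(18) and A(44): 62
merge B(54) and 62: 116
The encoded length is the sum of every internal node's weight: 62 + 116 = 178 bits.

178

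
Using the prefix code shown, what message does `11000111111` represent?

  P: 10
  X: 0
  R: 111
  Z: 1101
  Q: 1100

Read left to right; each codeword is recognised as soon as it completes (prefix code):
  1100→Q | 0→X | 111→R | 111→R
Decoded message: QXRR

QXRR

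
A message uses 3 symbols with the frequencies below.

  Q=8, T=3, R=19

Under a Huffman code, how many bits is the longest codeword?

2

Merge the two lowest-weight nodes at each step:
T(3) + Q(8) → 11
11 + R(19) → 30
Maximum depth reached is 2.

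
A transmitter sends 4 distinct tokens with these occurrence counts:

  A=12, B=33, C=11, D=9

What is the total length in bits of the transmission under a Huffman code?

117

Build the Huffman tree bottom-up:
D(9) + C(11) → 20
A(12) + 20 → 32
32 + B(33) → 65
Each symbol's bit-cost is frequency × depth; summing gives 117 bits (equivalently 20 + 32 + 65).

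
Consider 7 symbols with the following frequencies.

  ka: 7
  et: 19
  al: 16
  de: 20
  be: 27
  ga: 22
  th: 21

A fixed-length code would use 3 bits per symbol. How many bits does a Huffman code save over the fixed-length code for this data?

27

Fixed-length: 3 bits × 132 symbols = 396 bits.
Huffman merges:
merge ka(7) and al(16): 23
merge et(19) and de(20): 39
merge th(21) and ga(22): 43
merge 23 and be(27): 50
merge 39 and 43: 82
merge 50 and 82: 132
Huffman total = 23 + 39 + 43 + 50 + 82 + 132 = 369 bits.
Saving = 396 − 369 = 27 bits.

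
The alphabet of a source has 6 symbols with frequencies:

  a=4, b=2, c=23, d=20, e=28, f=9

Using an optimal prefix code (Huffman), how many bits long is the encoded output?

193

Merge the two smallest weights repeatedly:
merge b(2) and a(4): 6
merge 6 and f(9): 15
merge 15 and d(20): 35
merge c(23) and e(28): 51
merge 35 and 51: 86
The encoded length is the sum of every internal node's weight: 6 + 15 + 35 + 51 + 86 = 193 bits.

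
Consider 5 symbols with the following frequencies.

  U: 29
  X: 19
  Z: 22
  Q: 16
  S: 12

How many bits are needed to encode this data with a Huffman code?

Build the Huffman tree bottom-up:
combine S(12), Q(16) → 28
combine X(19), Z(22) → 41
combine 28, U(29) → 57
combine 41, 57 → 98
The encoded length is the sum of every internal node's weight: 28 + 41 + 57 + 98 = 224 bits.

224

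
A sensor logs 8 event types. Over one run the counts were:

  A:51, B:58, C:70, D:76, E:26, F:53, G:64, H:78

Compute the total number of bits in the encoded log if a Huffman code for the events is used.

Build the Huffman tree bottom-up:
E(26) + A(51) → 77
F(53) + B(58) → 111
G(64) + C(70) → 134
D(76) + 77 → 153
H(78) + 111 → 189
134 + 153 → 287
189 + 287 → 476
The encoded length is the sum of every internal node's weight: 77 + 111 + 134 + 153 + 189 + 287 + 476 = 1427 bits.

1427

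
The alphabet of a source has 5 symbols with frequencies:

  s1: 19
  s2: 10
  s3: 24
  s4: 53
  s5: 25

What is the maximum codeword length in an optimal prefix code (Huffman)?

3

Merge the two lowest-weight nodes at each step:
s2(10) + s1(19) → 29
s3(24) + s5(25) → 49
29 + 49 → 78
s4(53) + 78 → 131
Maximum depth reached is 3.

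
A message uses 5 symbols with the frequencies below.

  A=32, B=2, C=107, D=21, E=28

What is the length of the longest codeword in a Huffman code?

Merge the two lowest-weight nodes at each step:
combine B(2), D(21) → 23
combine 23, E(28) → 51
combine A(32), 51 → 83
combine 83, C(107) → 190
The rarest symbols sit at the bottom; the longest codeword is 4 bits.

4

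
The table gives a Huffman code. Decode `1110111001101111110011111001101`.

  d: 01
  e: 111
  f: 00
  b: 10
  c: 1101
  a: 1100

edaceaeac

Read left to right; each codeword is recognised as soon as it completes (prefix code):
  111→e | 01→d | 1100→a | 1101→c | 111→e | 1100→a | 111→e | 1100→a | 1101→c
Decoded message: edaceaeac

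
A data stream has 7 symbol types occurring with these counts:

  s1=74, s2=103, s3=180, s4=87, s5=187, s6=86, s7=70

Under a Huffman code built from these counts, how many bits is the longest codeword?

4

Merge the two lowest-weight nodes at each step:
combine s7(70), s1(74) → 144
combine s6(86), s4(87) → 173
combine s2(103), 144 → 247
combine 173, s3(180) → 353
combine s5(187), 247 → 434
combine 353, 434 → 787
The rarest symbols sit at the bottom; the longest codeword is 4 bits.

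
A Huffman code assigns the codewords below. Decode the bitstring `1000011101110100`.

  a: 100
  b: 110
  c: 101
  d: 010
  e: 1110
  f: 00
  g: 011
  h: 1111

afeea

Read left to right; each codeword is recognised as soon as it completes (prefix code):
  100→a | 00→f | 1110→e | 1110→e | 100→a
Decoded message: afeea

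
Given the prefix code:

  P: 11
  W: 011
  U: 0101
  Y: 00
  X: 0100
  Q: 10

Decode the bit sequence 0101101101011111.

UQPUPP

Read left to right; each codeword is recognised as soon as it completes (prefix code):
  0101→U | 10→Q | 11→P | 0101→U | 11→P | 11→P
Decoded message: UQPUPP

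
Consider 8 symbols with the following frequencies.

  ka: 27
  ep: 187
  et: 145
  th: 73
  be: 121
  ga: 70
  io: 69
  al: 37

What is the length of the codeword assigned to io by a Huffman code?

Huffman merges, smallest pair first:
combine ka(27), al(37) → 64
combine 64, io(69) → 133
combine ga(70), th(73) → 143
combine be(121), 133 → 254
combine 143, et(145) → 288
combine ep(187), 254 → 441
combine 288, 441 → 729
io sits 4 levels below the root, so its codeword is 4 bits.

4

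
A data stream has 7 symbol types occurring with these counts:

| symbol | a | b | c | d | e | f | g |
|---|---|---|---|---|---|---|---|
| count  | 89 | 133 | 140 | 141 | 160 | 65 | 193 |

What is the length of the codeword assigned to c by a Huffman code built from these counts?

3

Repeatedly merge the two smallest:
merge f(65) and a(89): 154
merge b(133) and c(140): 273
merge d(141) and 154: 295
merge e(160) and g(193): 353
merge 273 and 295: 568
merge 353 and 568: 921
c's leaf is at depth 3, giving a 3-bit codeword.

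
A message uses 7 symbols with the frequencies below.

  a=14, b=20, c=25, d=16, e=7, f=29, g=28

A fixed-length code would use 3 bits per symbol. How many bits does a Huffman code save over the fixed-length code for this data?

36

Fixed-length: 3 bits × 139 symbols = 417 bits.
Huffman merges:
merge e(7) and a(14): 21
merge d(16) and b(20): 36
merge 21 and c(25): 46
merge g(28) and f(29): 57
merge 36 and 46: 82
merge 57 and 82: 139
Huffman total = 21 + 36 + 46 + 57 + 82 + 139 = 381 bits.
Saving = 417 − 381 = 36 bits.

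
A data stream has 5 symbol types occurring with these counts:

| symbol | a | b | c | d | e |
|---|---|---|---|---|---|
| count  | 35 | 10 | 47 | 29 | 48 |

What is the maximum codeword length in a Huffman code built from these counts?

3

Merge the two lowest-weight nodes at each step:
b(10) + d(29) → 39
a(35) + 39 → 74
c(47) + e(48) → 95
74 + 95 → 169
The rarest symbols sit at the bottom; the longest codeword is 3 bits.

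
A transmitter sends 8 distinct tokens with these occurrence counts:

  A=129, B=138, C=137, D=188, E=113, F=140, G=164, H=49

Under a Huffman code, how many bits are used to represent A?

3

Repeatedly merge the two smallest:
H(49) + E(113) → 162
A(129) + C(137) → 266
B(138) + F(140) → 278
162 + G(164) → 326
D(188) + 266 → 454
278 + 326 → 604
454 + 604 → 1058
A's leaf is at depth 3, giving a 3-bit codeword.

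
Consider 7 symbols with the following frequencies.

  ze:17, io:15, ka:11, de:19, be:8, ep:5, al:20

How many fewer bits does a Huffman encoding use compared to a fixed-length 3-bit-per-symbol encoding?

Fixed-length: 3 bits × 95 symbols = 285 bits.
Huffman merges:
merge ep(5) and be(8): 13
merge ka(11) and 13: 24
merge io(15) and ze(17): 32
merge de(19) and al(20): 39
merge 24 and 32: 56
merge 39 and 56: 95
Huffman total = 13 + 24 + 32 + 39 + 56 + 95 = 259 bits.
Saving = 285 − 259 = 26 bits.

26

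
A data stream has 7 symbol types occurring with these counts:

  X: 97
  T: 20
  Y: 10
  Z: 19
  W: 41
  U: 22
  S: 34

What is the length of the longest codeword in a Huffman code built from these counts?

4

Merge the two lowest-weight nodes at each step:
combine Y(10), Z(19) → 29
combine T(20), U(22) → 42
combine 29, S(34) → 63
combine W(41), 42 → 83
combine 63, 83 → 146
combine X(97), 146 → 243
Maximum depth reached is 4.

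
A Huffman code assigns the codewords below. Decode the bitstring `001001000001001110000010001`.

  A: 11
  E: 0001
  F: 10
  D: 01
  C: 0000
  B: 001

BBCDBACDE

Read left to right; each codeword is recognised as soon as it completes (prefix code):
  001→B | 001→B | 0000→C | 01→D | 001→B | 11→A | 0000→C | 01→D | 0001→E
Decoded message: BBCDBACDE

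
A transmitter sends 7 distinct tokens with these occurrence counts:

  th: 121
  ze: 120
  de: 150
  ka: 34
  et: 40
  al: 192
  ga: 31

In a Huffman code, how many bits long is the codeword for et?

4

Huffman merges, smallest pair first:
ga(31) + ka(34) → 65
et(40) + 65 → 105
105 + ze(120) → 225
th(121) + de(150) → 271
al(192) + 225 → 417
271 + 417 → 688
et's leaf is at depth 4, giving a 4-bit codeword.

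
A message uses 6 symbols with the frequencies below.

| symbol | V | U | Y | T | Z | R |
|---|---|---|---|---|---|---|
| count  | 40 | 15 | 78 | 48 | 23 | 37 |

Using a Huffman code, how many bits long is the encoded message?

595

Build the Huffman tree bottom-up:
U(15) + Z(23) → 38
R(37) + 38 → 75
V(40) + T(48) → 88
75 + Y(78) → 153
88 + 153 → 241
Each symbol's bit-cost is frequency × depth; summing gives 595 bits (equivalently 38 + 75 + 88 + 153 + 241).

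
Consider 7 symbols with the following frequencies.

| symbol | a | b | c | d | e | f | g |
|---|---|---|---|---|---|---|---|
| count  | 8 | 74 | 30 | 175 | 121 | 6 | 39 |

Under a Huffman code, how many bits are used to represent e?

Huffman merges, smallest pair first:
f(6) + a(8) → 14
14 + c(30) → 44
g(39) + 44 → 83
b(74) + 83 → 157
e(121) + 157 → 278
d(175) + 278 → 453
The subtree containing e is merged 2 times, so code length = 2.

2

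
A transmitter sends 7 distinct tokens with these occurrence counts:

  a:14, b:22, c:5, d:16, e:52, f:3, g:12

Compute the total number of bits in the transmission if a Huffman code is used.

Merge the two smallest weights repeatedly:
merge f(3) and c(5): 8
merge 8 and g(12): 20
merge a(14) and d(16): 30
merge 20 and b(22): 42
merge 30 and 42: 72
merge e(52) and 72: 124
Each symbol's bit-cost is frequency × depth; summing gives 296 bits (equivalently 8 + 20 + 30 + 42 + 72 + 124).

296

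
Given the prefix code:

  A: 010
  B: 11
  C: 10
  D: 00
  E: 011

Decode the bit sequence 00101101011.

DCBAB

Read left to right; each codeword is recognised as soon as it completes (prefix code):
  00→D | 10→C | 11→B | 010→A | 11→B
Decoded message: DCBAB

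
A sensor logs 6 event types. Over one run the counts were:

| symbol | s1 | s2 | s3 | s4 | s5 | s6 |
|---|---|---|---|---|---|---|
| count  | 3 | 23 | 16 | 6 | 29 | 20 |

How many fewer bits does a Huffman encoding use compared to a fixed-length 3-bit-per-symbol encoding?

63

Fixed-length: 3 bits × 97 symbols = 291 bits.
Huffman merges:
s1(3) + s4(6) → 9
9 + s3(16) → 25
s6(20) + s2(23) → 43
25 + s5(29) → 54
43 + 54 → 97
Huffman total = 9 + 25 + 43 + 54 + 97 = 228 bits.
Saving = 291 − 228 = 63 bits.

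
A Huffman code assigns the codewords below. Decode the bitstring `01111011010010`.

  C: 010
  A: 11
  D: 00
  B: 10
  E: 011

Read left to right; each codeword is recognised as soon as it completes (prefix code):
  011→E | 11→A | 011→E | 010→C | 010→C
Decoded message: EAECC

EAECC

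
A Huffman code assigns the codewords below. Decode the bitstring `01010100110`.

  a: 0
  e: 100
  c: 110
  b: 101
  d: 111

abaec

Read left to right; each codeword is recognised as soon as it completes (prefix code):
  0→a | 101→b | 0→a | 100→e | 110→c
Decoded message: abaec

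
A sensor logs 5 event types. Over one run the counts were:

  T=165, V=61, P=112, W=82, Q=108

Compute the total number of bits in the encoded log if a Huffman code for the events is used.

1199

Merge the two smallest weights repeatedly:
merge V(61) and W(82): 143
merge Q(108) and P(112): 220
merge 143 and T(165): 308
merge 220 and 308: 528
Each symbol's bit-cost is frequency × depth; summing gives 1199 bits (equivalently 143 + 220 + 308 + 528).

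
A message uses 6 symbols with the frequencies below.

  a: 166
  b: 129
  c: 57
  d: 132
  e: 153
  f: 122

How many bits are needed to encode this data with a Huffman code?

Merge the two smallest weights repeatedly:
merge c(57) and f(122): 179
merge b(129) and d(132): 261
merge e(153) and a(166): 319
merge 179 and 261: 440
merge 319 and 440: 759
Total encoded bits = sum of merged weights = 179 + 261 + 319 + 440 + 759 = 1958.

1958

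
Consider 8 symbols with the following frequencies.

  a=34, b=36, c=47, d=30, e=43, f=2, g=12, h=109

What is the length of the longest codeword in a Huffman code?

5

Merge the two lowest-weight nodes at each step:
f(2) + g(12) → 14
14 + d(30) → 44
a(34) + b(36) → 70
e(43) + 44 → 87
c(47) + 70 → 117
87 + h(109) → 196
117 + 196 → 313
The first pair merged (f, g) ends up deepest, at depth 5.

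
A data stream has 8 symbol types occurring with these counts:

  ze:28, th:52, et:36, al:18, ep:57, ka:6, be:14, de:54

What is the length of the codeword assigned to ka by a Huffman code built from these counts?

Repeatedly merge the two smallest:
ka(6) + be(14) → 20
al(18) + 20 → 38
ze(28) + et(36) → 64
38 + th(52) → 90
de(54) + ep(57) → 111
64 + 90 → 154
111 + 154 → 265
ka sits 5 levels below the root, so its codeword is 5 bits.

5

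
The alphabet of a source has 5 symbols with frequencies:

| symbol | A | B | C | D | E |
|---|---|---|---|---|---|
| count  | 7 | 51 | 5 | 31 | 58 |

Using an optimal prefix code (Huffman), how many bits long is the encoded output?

301

Greedily combine the two least-frequent nodes:
C(5) + A(7) → 12
12 + D(31) → 43
43 + B(51) → 94
E(58) + 94 → 152
The encoded length is the sum of every internal node's weight: 12 + 43 + 94 + 152 = 301 bits.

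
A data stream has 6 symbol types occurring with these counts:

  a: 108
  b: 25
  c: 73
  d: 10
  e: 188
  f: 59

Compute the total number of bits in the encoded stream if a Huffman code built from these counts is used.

1034

Merge the two smallest weights repeatedly:
combine d(10), b(25) → 35
combine 35, f(59) → 94
combine c(73), 94 → 167
combine a(108), 167 → 275
combine e(188), 275 → 463
The encoded length is the sum of every internal node's weight: 35 + 94 + 167 + 275 + 463 = 1034 bits.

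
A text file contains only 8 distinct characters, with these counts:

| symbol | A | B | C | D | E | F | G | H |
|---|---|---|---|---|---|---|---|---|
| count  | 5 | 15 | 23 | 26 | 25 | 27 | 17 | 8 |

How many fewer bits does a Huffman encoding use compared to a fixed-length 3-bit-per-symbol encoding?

Fixed-length: 3 bits × 146 symbols = 438 bits.
Huffman merges:
combine A(5), H(8) → 13
combine 13, B(15) → 28
combine G(17), C(23) → 40
combine E(25), D(26) → 51
combine F(27), 28 → 55
combine 40, 51 → 91
combine 55, 91 → 146
Huffman total = 13 + 28 + 40 + 51 + 55 + 91 + 146 = 424 bits.
Saving = 438 − 424 = 14 bits.

14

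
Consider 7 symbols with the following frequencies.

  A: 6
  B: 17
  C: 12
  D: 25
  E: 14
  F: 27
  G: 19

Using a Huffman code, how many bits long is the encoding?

326

Build the Huffman tree bottom-up:
merge A(6) and C(12): 18
merge E(14) and B(17): 31
merge 18 and G(19): 37
merge D(25) and F(27): 52
merge 31 and 37: 68
merge 52 and 68: 120
Each symbol's bit-cost is frequency × depth; summing gives 326 bits (equivalently 18 + 31 + 37 + 52 + 68 + 120).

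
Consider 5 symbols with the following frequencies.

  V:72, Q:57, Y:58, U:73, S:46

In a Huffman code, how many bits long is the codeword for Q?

Build the tree from the bottom:
S(46) + Q(57) → 103
Y(58) + V(72) → 130
U(73) + 103 → 176
130 + 176 → 306
The subtree containing Q is merged 3 times, so code length = 3.

3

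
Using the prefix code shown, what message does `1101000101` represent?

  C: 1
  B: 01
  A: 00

Read left to right; each codeword is recognised as soon as it completes (prefix code):
  1→C | 1→C | 01→B | 00→A | 01→B | 01→B
Decoded message: CCBABB

CCBABB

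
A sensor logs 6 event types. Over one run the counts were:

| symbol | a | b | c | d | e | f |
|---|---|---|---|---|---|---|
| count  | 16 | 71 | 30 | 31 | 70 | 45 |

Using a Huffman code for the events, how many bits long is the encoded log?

648

Build the Huffman tree bottom-up:
a(16) + c(30) → 46
d(31) + f(45) → 76
46 + e(70) → 116
b(71) + 76 → 147
116 + 147 → 263
The encoded length is the sum of every internal node's weight: 46 + 76 + 116 + 147 + 263 = 648 bits.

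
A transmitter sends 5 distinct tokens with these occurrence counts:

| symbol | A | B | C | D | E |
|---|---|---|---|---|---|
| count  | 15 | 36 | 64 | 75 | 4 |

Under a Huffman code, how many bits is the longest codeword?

Merge the two lowest-weight nodes at each step:
E(4) + A(15) → 19
19 + B(36) → 55
55 + C(64) → 119
D(75) + 119 → 194
Maximum depth reached is 4.

4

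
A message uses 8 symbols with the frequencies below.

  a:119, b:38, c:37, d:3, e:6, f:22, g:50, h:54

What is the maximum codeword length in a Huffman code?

5

Merge the two lowest-weight nodes at each step:
combine d(3), e(6) → 9
combine 9, f(22) → 31
combine 31, c(37) → 68
combine b(38), g(50) → 88
combine h(54), 68 → 122
combine 88, a(119) → 207
combine 122, 207 → 329
The rarest symbols sit at the bottom; the longest codeword is 5 bits.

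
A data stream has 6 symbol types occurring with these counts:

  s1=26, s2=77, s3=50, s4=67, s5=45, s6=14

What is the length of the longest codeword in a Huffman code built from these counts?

4

Merge the two lowest-weight nodes at each step:
merge s6(14) and s1(26): 40
merge 40 and s5(45): 85
merge s3(50) and s4(67): 117
merge s2(77) and 85: 162
merge 117 and 162: 279
Maximum depth reached is 4.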